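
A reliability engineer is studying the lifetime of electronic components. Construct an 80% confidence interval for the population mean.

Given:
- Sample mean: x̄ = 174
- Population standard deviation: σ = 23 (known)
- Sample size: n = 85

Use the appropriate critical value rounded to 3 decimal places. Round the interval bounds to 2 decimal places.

The population standard deviation σ is known, so use a z-interval (standard normal critical value).

For 80% confidence, z* = 1.282 (from standard normal table)

Standard error: SE = σ/√n = 23/√85 = 2.494700

Margin of error: E = z* × SE = 1.282 × 2.494700 = 3.1982

Z-interval: x̄ ± E = 174 ± 3.1982 = (170.8018, 177.1982)

Rounded to 2 decimal places:

(170.80, 177.20)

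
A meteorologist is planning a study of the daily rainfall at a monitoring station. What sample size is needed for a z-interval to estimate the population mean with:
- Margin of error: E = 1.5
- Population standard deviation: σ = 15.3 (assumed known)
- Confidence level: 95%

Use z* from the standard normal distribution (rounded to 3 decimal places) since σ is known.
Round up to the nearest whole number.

Using z* since population σ is known (z-interval formula).

For 95% confidence, z* = 1.96 (from standard normal table)

Sample size formula for z-interval: n = (z*σ/E)²

n = (1.96 × 15.3 / 1.5)²
  = (19.992000)²
  = 399.6801

Round up to the nearest whole number: n = 400

400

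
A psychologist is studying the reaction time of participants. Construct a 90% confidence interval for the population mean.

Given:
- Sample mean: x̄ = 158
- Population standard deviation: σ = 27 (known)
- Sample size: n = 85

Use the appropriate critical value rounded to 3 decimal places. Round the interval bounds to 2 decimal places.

The population standard deviation σ is known, so use a z-interval (standard normal critical value).

For 90% confidence, z* = 1.645 (from standard normal table)

Standard error: SE = σ/√n = 27/√85 = 2.928561

Margin of error: E = z* × SE = 1.645 × 2.928561 = 4.8175

Z-interval: x̄ ± E = 158 ± 4.8175 = (153.1825, 162.8175)

Rounded to 2 decimal places:

(153.18, 162.82)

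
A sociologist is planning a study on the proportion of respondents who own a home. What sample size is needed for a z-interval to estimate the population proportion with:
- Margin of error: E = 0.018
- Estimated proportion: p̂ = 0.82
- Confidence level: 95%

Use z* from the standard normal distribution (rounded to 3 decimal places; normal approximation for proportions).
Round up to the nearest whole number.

Using z* for proportion z-interval (normal approximation).

For 95% confidence, z* = 1.96 (from standard normal table)

Sample size formula for proportion z-interval: n = z*²p̂(1-p̂)/E²

n = 1.96² × 0.82 × 0.18 / 0.018²
  = 3.8416 × 0.1476 / 0.000324
  = 1750.0622

Round up to the nearest whole number: n = 1751

1751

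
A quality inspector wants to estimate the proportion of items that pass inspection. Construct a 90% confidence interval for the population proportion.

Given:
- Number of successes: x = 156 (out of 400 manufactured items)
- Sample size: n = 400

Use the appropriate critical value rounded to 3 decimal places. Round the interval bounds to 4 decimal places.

Sample proportion: p̂ = 156/400 = 0.390000

Check conditions for normal approximation:
  np̂ = 156 ≥ 10 ✓
  n(1-p̂) = 244 ≥ 10 ✓

The sample is large enough, so use a z-interval (normal approximation) for the proportion.

For 90% confidence, z* = 1.645 (from standard normal table)

Standard error: SE = √(p̂(1-p̂)/n) = √(0.390000×0.610000/400) = 0.02438750

Margin of error: E = z* × SE = 1.645 × 0.02438750 = 0.040117

Z-interval: p̂ ± E = 0.390000 ± 0.040117 = (0.349883, 0.430117)

Rounded to 4 decimal places:

(0.3499, 0.4301)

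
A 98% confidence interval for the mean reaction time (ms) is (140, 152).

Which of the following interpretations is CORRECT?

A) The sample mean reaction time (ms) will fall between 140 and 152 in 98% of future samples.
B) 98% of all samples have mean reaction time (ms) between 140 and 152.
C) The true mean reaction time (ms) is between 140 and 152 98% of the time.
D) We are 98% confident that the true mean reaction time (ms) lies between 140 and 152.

A confidence interval represents our confidence in the procedure, not a probability statement about the parameter.

Key concept: If we repeated this sampling process many times and computed a 98% CI each time, about 98% of those intervals would contain the true population parameter.

For this specific interval (140, 152):
- Midpoint (point estimate): 146
- Margin of error: 6

The correct interpretation is the one stating confidence that the true parameter lies in the interval — option D.

D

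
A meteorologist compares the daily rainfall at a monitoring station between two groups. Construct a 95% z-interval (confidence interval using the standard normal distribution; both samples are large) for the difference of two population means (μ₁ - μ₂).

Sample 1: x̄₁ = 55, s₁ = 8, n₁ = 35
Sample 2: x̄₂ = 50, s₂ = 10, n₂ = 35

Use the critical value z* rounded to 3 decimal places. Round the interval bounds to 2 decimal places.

Both samples are large (n₁ = 35 ≥ 30, n₂ = 35 ≥ 30), so a z-interval for the difference of means applies.

Point estimate: x̄₁ - x̄₂ = 55 - 50 = 5

Standard error: SE = √(s₁²/n₁ + s₂²/n₂)
= √(8²/35 + 10²/35)
= √(1.828571 + 2.857143)
= 2.164651

For 95% confidence, z* = 1.96 (from standard normal table)
Margin of error: E = z* × SE = 1.96 × 2.164651 = 4.2427

Z-interval: (x̄₁ - x̄₂) ± E = 5 ± 4.2427 = (0.7573, 9.2427)

Rounded to 2 decimal places:

(0.76, 9.24)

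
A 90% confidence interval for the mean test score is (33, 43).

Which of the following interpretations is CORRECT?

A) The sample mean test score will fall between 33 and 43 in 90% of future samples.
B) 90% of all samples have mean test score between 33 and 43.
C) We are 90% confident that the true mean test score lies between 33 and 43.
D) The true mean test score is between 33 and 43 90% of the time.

A confidence interval represents our confidence in the procedure, not a probability statement about the parameter.

Key concept: If we repeated this sampling process many times and computed a 90% CI each time, about 90% of those intervals would contain the true population parameter.

For this specific interval (33, 43):
- Midpoint (point estimate): 38
- Margin of error: 5

The correct interpretation is the one stating confidence that the true parameter lies in the interval — option C.

C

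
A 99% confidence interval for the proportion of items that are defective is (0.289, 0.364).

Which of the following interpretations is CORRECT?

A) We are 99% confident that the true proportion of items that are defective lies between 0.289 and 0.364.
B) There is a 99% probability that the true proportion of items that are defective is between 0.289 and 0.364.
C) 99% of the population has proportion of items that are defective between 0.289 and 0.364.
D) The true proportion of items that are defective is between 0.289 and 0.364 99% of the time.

A confidence interval represents our confidence in the procedure, not a probability statement about the parameter.

Key concept: If we repeated this sampling process many times and computed a 99% CI each time, about 99% of those intervals would contain the true population parameter.

For this specific interval (0.289, 0.364):
- Midpoint (point estimate): 0.3265
- Margin of error: 0.0375

The correct interpretation is the one stating confidence that the true parameter lies in the interval — option A.

A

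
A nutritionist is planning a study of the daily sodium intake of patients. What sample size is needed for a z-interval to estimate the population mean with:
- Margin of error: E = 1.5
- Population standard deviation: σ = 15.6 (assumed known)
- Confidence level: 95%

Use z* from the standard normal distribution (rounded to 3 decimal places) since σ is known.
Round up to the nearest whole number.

Using z* since population σ is known (z-interval formula).

For 95% confidence, z* = 1.96 (from standard normal table)

Sample size formula for z-interval: n = (z*σ/E)²

n = (1.96 × 15.6 / 1.5)²
  = (20.384000)²
  = 415.5075

Round up to the nearest whole number: n = 416

416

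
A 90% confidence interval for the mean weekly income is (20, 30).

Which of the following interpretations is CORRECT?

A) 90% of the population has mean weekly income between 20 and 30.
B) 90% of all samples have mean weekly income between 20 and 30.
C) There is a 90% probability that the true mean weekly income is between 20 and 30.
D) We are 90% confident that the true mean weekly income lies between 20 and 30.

A confidence interval represents our confidence in the procedure, not a probability statement about the parameter.

Key concept: If we repeated this sampling process many times and computed a 90% CI each time, about 90% of those intervals would contain the true population parameter.

For this specific interval (20, 30):
- Midpoint (point estimate): 25
- Margin of error: 5

The correct interpretation is the one stating confidence that the true parameter lies in the interval — option D.

D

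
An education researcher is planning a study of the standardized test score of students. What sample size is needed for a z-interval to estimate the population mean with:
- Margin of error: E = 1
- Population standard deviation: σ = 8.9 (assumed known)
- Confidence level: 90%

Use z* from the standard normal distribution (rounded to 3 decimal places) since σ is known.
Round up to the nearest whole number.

Using z* since population σ is known (z-interval formula).

For 90% confidence, z* = 1.645 (from standard normal table)

Sample size formula for z-interval: n = (z*σ/E)²

n = (1.645 × 8.9 / 1)²
  = (14.640500)²
  = 214.3442

Round up to the nearest whole number: n = 215

215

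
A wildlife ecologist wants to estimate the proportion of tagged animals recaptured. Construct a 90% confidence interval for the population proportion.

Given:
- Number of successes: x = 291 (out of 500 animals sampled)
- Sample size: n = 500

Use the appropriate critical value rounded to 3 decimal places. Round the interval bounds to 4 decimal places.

Sample proportion: p̂ = 291/500 = 0.582000

Check conditions for normal approximation:
  np̂ = 291 ≥ 10 ✓
  n(1-p̂) = 209 ≥ 10 ✓

The sample is large enough, so use a z-interval (normal approximation) for the proportion.

For 90% confidence, z* = 1.645 (from standard normal table)

Standard error: SE = √(p̂(1-p̂)/n) = √(0.582000×0.418000/500) = 0.02205792

Margin of error: E = z* × SE = 1.645 × 0.02205792 = 0.036285

Z-interval: p̂ ± E = 0.582000 ± 0.036285 = (0.545715, 0.618285)

Rounded to 4 decimal places:

(0.5457, 0.6183)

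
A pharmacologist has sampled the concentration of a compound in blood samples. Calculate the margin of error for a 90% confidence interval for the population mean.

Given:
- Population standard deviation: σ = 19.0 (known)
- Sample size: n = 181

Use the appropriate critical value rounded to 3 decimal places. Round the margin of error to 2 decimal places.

The population standard deviation σ is known, so use the z-interval margin of error formula.

For 90% confidence, z* = 1.645 (from standard normal table)

Margin of error formula for z-interval: E = z* × σ/√n

E = 1.645 × 19.0/√181
  = 1.645 × 1.412259
  = 2.3232

Rounded to 2 decimal places:

2.32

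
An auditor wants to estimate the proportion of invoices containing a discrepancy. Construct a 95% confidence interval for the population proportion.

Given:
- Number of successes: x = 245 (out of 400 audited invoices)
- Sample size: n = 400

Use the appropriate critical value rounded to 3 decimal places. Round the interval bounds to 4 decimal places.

Sample proportion: p̂ = 245/400 = 0.612500

Check conditions for normal approximation:
  np̂ = 245 ≥ 10 ✓
  n(1-p̂) = 155 ≥ 10 ✓

The sample is large enough, so use a z-interval (normal approximation) for the proportion.

For 95% confidence, z* = 1.96 (from standard normal table)

Standard error: SE = √(p̂(1-p̂)/n) = √(0.612500×0.387500/400) = 0.02435897

Margin of error: E = z* × SE = 1.96 × 0.02435897 = 0.047744

Z-interval: p̂ ± E = 0.612500 ± 0.047744 = (0.564756, 0.660244)

Rounded to 4 decimal places:

(0.5648, 0.6602)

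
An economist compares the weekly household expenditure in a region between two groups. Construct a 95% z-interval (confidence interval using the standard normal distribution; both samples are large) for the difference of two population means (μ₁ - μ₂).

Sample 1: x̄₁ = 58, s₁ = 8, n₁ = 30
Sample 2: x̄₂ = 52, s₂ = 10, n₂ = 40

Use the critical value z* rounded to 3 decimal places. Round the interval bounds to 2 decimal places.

Both samples are large (n₁ = 30 ≥ 30, n₂ = 40 ≥ 30), so a z-interval for the difference of means applies.

Point estimate: x̄₁ - x̄₂ = 58 - 52 = 6

Standard error: SE = √(s₁²/n₁ + s₂²/n₂)
= √(8²/30 + 10²/40)
= √(2.133333 + 2.500000)
= 2.152518

For 95% confidence, z* = 1.96 (from standard normal table)
Margin of error: E = z* × SE = 1.96 × 2.152518 = 4.2189

Z-interval: (x̄₁ - x̄₂) ± E = 6 ± 4.2189 = (1.7811, 10.2189)

Rounded to 2 decimal places:

(1.78, 10.22)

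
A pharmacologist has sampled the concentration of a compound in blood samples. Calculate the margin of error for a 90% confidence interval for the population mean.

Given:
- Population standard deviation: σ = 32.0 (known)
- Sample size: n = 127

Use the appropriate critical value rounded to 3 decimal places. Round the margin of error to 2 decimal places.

The population standard deviation σ is known, so use the z-interval margin of error formula.

For 90% confidence, z* = 1.645 (from standard normal table)

Margin of error formula for z-interval: E = z* × σ/√n

E = 1.645 × 32.0/√127
  = 1.645 × 2.839541
  = 4.6710

Rounded to 2 decimal places:

4.67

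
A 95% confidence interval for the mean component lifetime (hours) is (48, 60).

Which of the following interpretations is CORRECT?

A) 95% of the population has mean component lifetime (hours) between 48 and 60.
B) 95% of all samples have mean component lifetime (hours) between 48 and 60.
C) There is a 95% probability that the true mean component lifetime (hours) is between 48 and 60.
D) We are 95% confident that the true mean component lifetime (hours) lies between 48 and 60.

A confidence interval represents our confidence in the procedure, not a probability statement about the parameter.

Key concept: If we repeated this sampling process many times and computed a 95% CI each time, about 95% of those intervals would contain the true population parameter.

For this specific interval (48, 60):
- Midpoint (point estimate): 54
- Margin of error: 6

The correct interpretation is the one stating confidence that the true parameter lies in the interval — option D.

D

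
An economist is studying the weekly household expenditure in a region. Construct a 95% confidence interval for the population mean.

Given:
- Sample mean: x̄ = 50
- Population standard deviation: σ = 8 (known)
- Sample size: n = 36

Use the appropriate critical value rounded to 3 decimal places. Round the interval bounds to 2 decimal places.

The population standard deviation σ is known, so use a z-interval (standard normal critical value).

For 95% confidence, z* = 1.96 (from standard normal table)

Standard error: SE = σ/√n = 8/√36 = 1.333333

Margin of error: E = z* × SE = 1.96 × 1.333333 = 2.6133

Z-interval: x̄ ± E = 50 ± 2.6133 = (47.3867, 52.6133)

Rounded to 2 decimal places:

(47.39, 52.61)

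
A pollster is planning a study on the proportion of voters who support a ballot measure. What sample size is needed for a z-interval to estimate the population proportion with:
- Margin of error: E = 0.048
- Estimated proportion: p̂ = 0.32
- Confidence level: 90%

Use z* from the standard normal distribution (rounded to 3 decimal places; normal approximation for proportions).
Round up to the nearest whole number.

Using z* for proportion z-interval (normal approximation).

For 90% confidence, z* = 1.645 (from standard normal table)

Sample size formula for proportion z-interval: n = z*²p̂(1-p̂)/E²

n = 1.645² × 0.32 × 0.68 / 0.048²
  = 2.706025 × 0.2176 / 0.002304
  = 255.5690

Round up to the nearest whole number: n = 256

256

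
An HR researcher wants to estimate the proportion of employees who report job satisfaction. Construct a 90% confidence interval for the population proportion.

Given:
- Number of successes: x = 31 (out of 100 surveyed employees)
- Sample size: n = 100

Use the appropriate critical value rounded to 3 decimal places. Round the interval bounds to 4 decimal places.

Sample proportion: p̂ = 31/100 = 0.310000

Check conditions for normal approximation:
  np̂ = 31 ≥ 10 ✓
  n(1-p̂) = 69 ≥ 10 ✓

The sample is large enough, so use a z-interval (normal approximation) for the proportion.

For 90% confidence, z* = 1.645 (from standard normal table)

Standard error: SE = √(p̂(1-p̂)/n) = √(0.310000×0.690000/100) = 0.04624932

Margin of error: E = z* × SE = 1.645 × 0.04624932 = 0.076080

Z-interval: p̂ ± E = 0.310000 ± 0.076080 = (0.233920, 0.386080)

Rounded to 4 decimal places:

(0.2339, 0.3861)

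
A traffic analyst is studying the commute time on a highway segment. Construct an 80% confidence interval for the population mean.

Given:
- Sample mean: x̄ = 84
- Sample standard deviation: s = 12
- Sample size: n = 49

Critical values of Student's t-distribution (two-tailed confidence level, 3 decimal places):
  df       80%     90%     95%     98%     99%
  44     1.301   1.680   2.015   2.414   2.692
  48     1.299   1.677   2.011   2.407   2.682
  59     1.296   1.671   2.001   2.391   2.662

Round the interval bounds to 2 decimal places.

The population standard deviation σ is unknown (only the sample standard deviation s is given), so use a t-interval with df = n - 1 = 49 - 1 = 48.

For 80% confidence with df = 48, t* = 1.299 (from t-table)

Standard error: SE = s/√n = 12/√49 = 1.714286

Margin of error: E = t* × SE = 1.299 × 1.714286 = 2.2269

T-interval: x̄ ± E = 84 ± 2.2269 = (81.7731, 86.2269)

Rounded to 2 decimal places:

(81.77, 86.23)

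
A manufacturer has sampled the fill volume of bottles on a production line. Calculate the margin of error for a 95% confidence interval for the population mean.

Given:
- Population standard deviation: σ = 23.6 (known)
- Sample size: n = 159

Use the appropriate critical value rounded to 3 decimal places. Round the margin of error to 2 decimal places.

The population standard deviation σ is known, so use the z-interval margin of error formula.

For 95% confidence, z* = 1.96 (from standard normal table)

Margin of error formula for z-interval: E = z* × σ/√n

E = 1.96 × 23.6/√159
  = 1.96 × 1.871602
  = 3.6683

Rounded to 2 decimal places:

3.67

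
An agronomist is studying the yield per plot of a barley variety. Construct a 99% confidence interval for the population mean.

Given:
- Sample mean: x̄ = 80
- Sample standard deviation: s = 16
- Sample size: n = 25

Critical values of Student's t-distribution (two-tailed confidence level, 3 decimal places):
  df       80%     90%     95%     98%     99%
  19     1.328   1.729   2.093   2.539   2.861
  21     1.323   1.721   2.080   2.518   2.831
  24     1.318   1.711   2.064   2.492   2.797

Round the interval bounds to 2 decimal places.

The population standard deviation σ is unknown (only the sample standard deviation s is given), so use a t-interval with df = n - 1 = 25 - 1 = 24.

For 99% confidence with df = 24, t* = 2.797 (from t-table)

Standard error: SE = s/√n = 16/√25 = 3.200000

Margin of error: E = t* × SE = 2.797 × 3.200000 = 8.9504

T-interval: x̄ ± E = 80 ± 8.9504 = (71.0496, 88.9504)

Rounded to 2 decimal places:

(71.05, 88.95)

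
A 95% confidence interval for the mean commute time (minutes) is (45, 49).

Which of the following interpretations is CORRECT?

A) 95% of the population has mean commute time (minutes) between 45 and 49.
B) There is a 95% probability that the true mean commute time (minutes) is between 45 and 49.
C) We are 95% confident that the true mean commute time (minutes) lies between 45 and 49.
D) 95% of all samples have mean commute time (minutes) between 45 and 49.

A confidence interval represents our confidence in the procedure, not a probability statement about the parameter.

Key concept: If we repeated this sampling process many times and computed a 95% CI each time, about 95% of those intervals would contain the true population parameter.

For this specific interval (45, 49):
- Midpoint (point estimate): 47
- Margin of error: 2

The correct interpretation is the one stating confidence that the true parameter lies in the interval — option C.

C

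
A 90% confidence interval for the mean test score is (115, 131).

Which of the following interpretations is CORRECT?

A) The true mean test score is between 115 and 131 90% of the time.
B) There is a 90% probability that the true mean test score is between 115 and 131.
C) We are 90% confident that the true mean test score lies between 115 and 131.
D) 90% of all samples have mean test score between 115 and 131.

A confidence interval represents our confidence in the procedure, not a probability statement about the parameter.

Key concept: If we repeated this sampling process many times and computed a 90% CI each time, about 90% of those intervals would contain the true population parameter.

For this specific interval (115, 131):
- Midpoint (point estimate): 123
- Margin of error: 8

The correct interpretation is the one stating confidence that the true parameter lies in the interval — option C.

C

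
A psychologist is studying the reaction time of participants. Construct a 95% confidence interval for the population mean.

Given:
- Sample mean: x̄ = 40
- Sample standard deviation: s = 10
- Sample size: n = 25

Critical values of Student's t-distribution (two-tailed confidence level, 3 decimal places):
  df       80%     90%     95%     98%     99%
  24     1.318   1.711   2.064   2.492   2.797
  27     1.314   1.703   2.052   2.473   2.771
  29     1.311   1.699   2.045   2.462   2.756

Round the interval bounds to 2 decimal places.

The population standard deviation σ is unknown (only the sample standard deviation s is given), so use a t-interval with df = n - 1 = 25 - 1 = 24.

For 95% confidence with df = 24, t* = 2.064 (from t-table)

Standard error: SE = s/√n = 10/√25 = 2.000000

Margin of error: E = t* × SE = 2.064 × 2.000000 = 4.1280

T-interval: x̄ ± E = 40 ± 4.1280 = (35.8720, 44.1280)

Rounded to 2 decimal places:

(35.87, 44.13)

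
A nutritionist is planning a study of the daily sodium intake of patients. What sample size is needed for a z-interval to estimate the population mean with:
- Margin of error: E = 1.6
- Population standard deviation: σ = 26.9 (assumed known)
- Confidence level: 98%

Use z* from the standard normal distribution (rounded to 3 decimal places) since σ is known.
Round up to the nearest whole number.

Using z* since population σ is known (z-interval formula).

For 98% confidence, z* = 2.326 (from standard normal table)

Sample size formula for z-interval: n = (z*σ/E)²

n = (2.326 × 26.9 / 1.6)²
  = (39.105875)²
  = 1529.2695

Round up to the nearest whole number: n = 1530

1530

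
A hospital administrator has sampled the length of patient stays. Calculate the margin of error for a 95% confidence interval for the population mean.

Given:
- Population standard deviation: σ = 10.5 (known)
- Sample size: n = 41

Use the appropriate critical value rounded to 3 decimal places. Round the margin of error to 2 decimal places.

The population standard deviation σ is known, so use the z-interval margin of error formula.

For 95% confidence, z* = 1.96 (from standard normal table)

Margin of error formula for z-interval: E = z* × σ/√n

E = 1.96 × 10.5/√41
  = 1.96 × 1.639824
  = 3.2141

Rounded to 2 decimal places:

3.21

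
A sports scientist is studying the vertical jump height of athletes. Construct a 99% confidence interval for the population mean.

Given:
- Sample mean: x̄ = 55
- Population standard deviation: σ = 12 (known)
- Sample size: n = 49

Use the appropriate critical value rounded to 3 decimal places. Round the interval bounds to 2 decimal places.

The population standard deviation σ is known, so use a z-interval (standard normal critical value).

For 99% confidence, z* = 2.576 (from standard normal table)

Standard error: SE = σ/√n = 12/√49 = 1.714286

Margin of error: E = z* × SE = 2.576 × 1.714286 = 4.4160

Z-interval: x̄ ± E = 55 ± 4.4160 = (50.5840, 59.4160)

Rounded to 2 decimal places:

(50.58, 59.42)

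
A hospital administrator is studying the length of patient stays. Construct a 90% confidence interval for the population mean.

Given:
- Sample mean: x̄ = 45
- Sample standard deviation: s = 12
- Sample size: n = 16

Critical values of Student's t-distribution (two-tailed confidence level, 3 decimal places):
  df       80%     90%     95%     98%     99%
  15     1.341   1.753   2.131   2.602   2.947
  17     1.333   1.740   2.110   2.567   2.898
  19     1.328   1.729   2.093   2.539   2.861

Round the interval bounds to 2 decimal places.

The population standard deviation σ is unknown (only the sample standard deviation s is given), so use a t-interval with df = n - 1 = 16 - 1 = 15.

For 90% confidence with df = 15, t* = 1.753 (from t-table)

Standard error: SE = s/√n = 12/√16 = 3.000000

Margin of error: E = t* × SE = 1.753 × 3.000000 = 5.2590

T-interval: x̄ ± E = 45 ± 5.2590 = (39.7410, 50.2590)

Rounded to 2 decimal places:

(39.74, 50.26)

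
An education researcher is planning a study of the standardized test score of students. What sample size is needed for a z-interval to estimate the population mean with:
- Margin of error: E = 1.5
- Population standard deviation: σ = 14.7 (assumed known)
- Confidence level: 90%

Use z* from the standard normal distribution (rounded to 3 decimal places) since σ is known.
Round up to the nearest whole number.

Using z* since population σ is known (z-interval formula).

For 90% confidence, z* = 1.645 (from standard normal table)

Sample size formula for z-interval: n = (z*σ/E)²

n = (1.645 × 14.7 / 1.5)²
  = (16.121000)²
  = 259.8866

Round up to the nearest whole number: n = 260

260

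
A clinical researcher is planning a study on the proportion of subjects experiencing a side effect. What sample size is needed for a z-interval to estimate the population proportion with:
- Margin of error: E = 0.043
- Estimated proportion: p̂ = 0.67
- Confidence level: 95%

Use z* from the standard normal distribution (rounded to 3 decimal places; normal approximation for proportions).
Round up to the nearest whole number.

Using z* for proportion z-interval (normal approximation).

For 95% confidence, z* = 1.96 (from standard normal table)

Sample size formula for proportion z-interval: n = z*²p̂(1-p̂)/E²

n = 1.96² × 0.67 × 0.33 / 0.043²
  = 3.8416 × 0.2211 / 0.001849
  = 459.3714

Round up to the nearest whole number: n = 460

460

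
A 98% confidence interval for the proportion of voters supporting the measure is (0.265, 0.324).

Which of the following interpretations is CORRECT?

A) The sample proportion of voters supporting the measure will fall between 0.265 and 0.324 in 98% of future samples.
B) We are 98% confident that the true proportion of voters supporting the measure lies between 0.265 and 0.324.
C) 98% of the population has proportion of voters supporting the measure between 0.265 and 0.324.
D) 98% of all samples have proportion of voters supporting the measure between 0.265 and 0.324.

A confidence interval represents our confidence in the procedure, not a probability statement about the parameter.

Key concept: If we repeated this sampling process many times and computed a 98% CI each time, about 98% of those intervals would contain the true population parameter.

For this specific interval (0.265, 0.324):
- Midpoint (point estimate): 0.2945
- Margin of error: 0.0295

The correct interpretation is the one stating confidence that the true parameter lies in the interval — option B.

B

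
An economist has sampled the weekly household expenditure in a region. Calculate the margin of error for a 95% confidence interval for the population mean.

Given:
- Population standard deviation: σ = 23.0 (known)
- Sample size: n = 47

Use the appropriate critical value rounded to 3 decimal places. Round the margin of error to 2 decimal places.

The population standard deviation σ is known, so use the z-interval margin of error formula.

For 95% confidence, z* = 1.96 (from standard normal table)

Margin of error formula for z-interval: E = z* × σ/√n

E = 1.96 × 23.0/√47
  = 1.96 × 3.354895
  = 6.5756

Rounded to 2 decimal places:

6.58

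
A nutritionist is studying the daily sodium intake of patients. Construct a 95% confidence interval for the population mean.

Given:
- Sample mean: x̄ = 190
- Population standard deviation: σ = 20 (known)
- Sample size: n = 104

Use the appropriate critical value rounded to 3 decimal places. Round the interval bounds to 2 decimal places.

The population standard deviation σ is known, so use a z-interval (standard normal critical value).

For 95% confidence, z* = 1.96 (from standard normal table)

Standard error: SE = σ/√n = 20/√104 = 1.961161

Margin of error: E = z* × SE = 1.96 × 1.961161 = 3.8439

Z-interval: x̄ ± E = 190 ± 3.8439 = (186.1561, 193.8439)

Rounded to 2 decimal places:

(186.16, 193.84)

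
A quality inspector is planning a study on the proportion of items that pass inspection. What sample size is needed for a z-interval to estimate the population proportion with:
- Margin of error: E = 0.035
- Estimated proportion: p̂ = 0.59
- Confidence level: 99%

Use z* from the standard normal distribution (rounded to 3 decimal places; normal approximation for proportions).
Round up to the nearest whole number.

Using z* for proportion z-interval (normal approximation).

For 99% confidence, z* = 2.576 (from standard normal table)

Sample size formula for proportion z-interval: n = z*²p̂(1-p̂)/E²

n = 2.576² × 0.59 × 0.41 / 0.035²
  = 6.635776 × 0.2419 / 0.001225
  = 1310.3626

Round up to the nearest whole number: n = 1311

1311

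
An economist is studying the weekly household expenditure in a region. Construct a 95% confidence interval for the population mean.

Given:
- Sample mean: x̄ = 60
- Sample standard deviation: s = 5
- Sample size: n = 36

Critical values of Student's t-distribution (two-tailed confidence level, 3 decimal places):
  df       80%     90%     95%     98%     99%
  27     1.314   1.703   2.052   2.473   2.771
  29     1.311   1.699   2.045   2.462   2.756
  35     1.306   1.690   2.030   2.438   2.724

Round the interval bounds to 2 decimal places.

The population standard deviation σ is unknown (only the sample standard deviation s is given), so use a t-interval with df = n - 1 = 36 - 1 = 35.

For 95% confidence with df = 35, t* = 2.030 (from t-table)

Standard error: SE = s/√n = 5/√36 = 0.833333

Margin of error: E = t* × SE = 2.030 × 0.833333 = 1.6917

T-interval: x̄ ± E = 60 ± 1.6917 = (58.3083, 61.6917)

Rounded to 2 decimal places:

(58.31, 61.69)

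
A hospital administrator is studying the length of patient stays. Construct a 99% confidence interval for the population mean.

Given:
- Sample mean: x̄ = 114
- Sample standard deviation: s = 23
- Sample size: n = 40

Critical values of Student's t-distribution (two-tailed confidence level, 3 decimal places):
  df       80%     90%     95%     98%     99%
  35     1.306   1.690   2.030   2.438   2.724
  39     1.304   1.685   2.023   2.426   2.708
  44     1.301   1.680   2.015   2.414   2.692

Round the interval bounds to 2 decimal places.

The population standard deviation σ is unknown (only the sample standard deviation s is given), so use a t-interval with df = n - 1 = 40 - 1 = 39.

For 99% confidence with df = 39, t* = 2.708 (from t-table)

Standard error: SE = s/√n = 23/√40 = 3.636619

Margin of error: E = t* × SE = 2.708 × 3.636619 = 9.8480

T-interval: x̄ ± E = 114 ± 9.8480 = (104.1520, 123.8480)

Rounded to 2 decimal places:

(104.15, 123.85)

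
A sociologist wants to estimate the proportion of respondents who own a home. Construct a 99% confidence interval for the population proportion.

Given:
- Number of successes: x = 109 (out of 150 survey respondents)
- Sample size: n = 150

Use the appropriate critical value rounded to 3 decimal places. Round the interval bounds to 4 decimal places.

Sample proportion: p̂ = 109/150 = 0.726667

Check conditions for normal approximation:
  np̂ = 109 ≥ 10 ✓
  n(1-p̂) = 41 ≥ 10 ✓

The sample is large enough, so use a z-interval (normal approximation) for the proportion.

For 99% confidence, z* = 2.576 (from standard normal table)

Standard error: SE = √(p̂(1-p̂)/n) = √(0.726667×0.273333/150) = 0.03638885

Margin of error: E = z* × SE = 2.576 × 0.03638885 = 0.093738

Z-interval: p̂ ± E = 0.726667 ± 0.093738 = (0.632929, 0.820404)

Rounded to 4 decimal places:

(0.6329, 0.8204)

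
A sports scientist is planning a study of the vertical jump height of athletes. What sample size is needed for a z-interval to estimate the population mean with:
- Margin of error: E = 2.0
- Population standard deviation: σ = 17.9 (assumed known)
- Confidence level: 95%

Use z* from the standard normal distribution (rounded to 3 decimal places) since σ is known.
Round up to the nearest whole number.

Using z* since population σ is known (z-interval formula).

For 95% confidence, z* = 1.96 (from standard normal table)

Sample size formula for z-interval: n = (z*σ/E)²

n = (1.96 × 17.9 / 2.0)²
  = (17.542000)²
  = 307.7218

Round up to the nearest whole number: n = 308

308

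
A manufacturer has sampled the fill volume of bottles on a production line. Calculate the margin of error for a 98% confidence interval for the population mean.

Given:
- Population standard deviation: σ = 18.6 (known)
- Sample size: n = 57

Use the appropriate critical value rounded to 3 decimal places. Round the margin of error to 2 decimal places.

The population standard deviation σ is known, so use the z-interval margin of error formula.

For 98% confidence, z* = 2.326 (from standard normal table)

Margin of error formula for z-interval: E = z* × σ/√n

E = 2.326 × 18.6/√57
  = 2.326 × 2.463630
  = 5.7304

Rounded to 2 decimal places:

5.73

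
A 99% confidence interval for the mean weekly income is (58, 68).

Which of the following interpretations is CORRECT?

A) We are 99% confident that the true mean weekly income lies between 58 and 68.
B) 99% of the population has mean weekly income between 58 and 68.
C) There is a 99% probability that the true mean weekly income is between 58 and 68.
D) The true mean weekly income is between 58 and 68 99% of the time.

A confidence interval represents our confidence in the procedure, not a probability statement about the parameter.

Key concept: If we repeated this sampling process many times and computed a 99% CI each time, about 99% of those intervals would contain the true population parameter.

For this specific interval (58, 68):
- Midpoint (point estimate): 63
- Margin of error: 5

The correct interpretation is the one stating confidence that the true parameter lies in the interval — option A.

A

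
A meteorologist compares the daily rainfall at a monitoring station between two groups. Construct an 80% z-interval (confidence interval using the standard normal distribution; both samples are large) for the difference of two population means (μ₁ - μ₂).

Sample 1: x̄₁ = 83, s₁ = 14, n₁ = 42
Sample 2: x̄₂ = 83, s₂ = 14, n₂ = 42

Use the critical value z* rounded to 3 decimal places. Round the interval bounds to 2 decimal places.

Both samples are large (n₁ = 42 ≥ 30, n₂ = 42 ≥ 30), so a z-interval for the difference of means applies.

Point estimate: x̄₁ - x̄₂ = 83 - 83 = 0

Standard error: SE = √(s₁²/n₁ + s₂²/n₂)
= √(14²/42 + 14²/42)
= √(4.666667 + 4.666667)
= 3.055050

For 80% confidence, z* = 1.282 (from standard normal table)
Margin of error: E = z* × SE = 1.282 × 3.055050 = 3.9166

Z-interval: (x̄₁ - x̄₂) ± E = 0 ± 3.9166 = (-3.9166, 3.9166)

Rounded to 2 decimal places:

(-3.92, 3.92)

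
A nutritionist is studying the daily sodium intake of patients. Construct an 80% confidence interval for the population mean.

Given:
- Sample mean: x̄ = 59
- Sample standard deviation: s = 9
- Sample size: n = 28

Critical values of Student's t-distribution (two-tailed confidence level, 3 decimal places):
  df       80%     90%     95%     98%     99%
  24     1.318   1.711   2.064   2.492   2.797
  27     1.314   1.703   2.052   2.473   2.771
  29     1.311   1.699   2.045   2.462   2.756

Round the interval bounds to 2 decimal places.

The population standard deviation σ is unknown (only the sample standard deviation s is given), so use a t-interval with df = n - 1 = 28 - 1 = 27.

For 80% confidence with df = 27, t* = 1.314 (from t-table)

Standard error: SE = s/√n = 9/√28 = 1.700840

Margin of error: E = t* × SE = 1.314 × 1.700840 = 2.2349

T-interval: x̄ ± E = 59 ± 2.2349 = (56.7651, 61.2349)

Rounded to 2 decimal places:

(56.77, 61.23)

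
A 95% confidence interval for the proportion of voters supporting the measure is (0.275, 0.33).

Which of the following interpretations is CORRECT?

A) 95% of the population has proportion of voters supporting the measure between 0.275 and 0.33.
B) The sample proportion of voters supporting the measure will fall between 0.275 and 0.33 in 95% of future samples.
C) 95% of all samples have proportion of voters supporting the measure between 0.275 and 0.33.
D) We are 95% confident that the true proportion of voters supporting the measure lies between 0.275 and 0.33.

A confidence interval represents our confidence in the procedure, not a probability statement about the parameter.

Key concept: If we repeated this sampling process many times and computed a 95% CI each time, about 95% of those intervals would contain the true population parameter.

For this specific interval (0.275, 0.33):
- Midpoint (point estimate): 0.3025
- Margin of error: 0.0275

The correct interpretation is the one stating confidence that the true parameter lies in the interval — option D.

D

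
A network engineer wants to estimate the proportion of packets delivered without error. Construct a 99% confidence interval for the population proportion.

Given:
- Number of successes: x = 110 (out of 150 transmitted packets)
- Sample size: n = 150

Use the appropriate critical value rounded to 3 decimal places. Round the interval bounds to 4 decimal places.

Sample proportion: p̂ = 110/150 = 0.733333

Check conditions for normal approximation:
  np̂ = 110 ≥ 10 ✓
  n(1-p̂) = 40 ≥ 10 ✓

The sample is large enough, so use a z-interval (normal approximation) for the proportion.

For 99% confidence, z* = 2.576 (from standard normal table)

Standard error: SE = √(p̂(1-p̂)/n) = √(0.733333×0.266667/150) = 0.03610684

Margin of error: E = z* × SE = 2.576 × 0.03610684 = 0.093011

Z-interval: p̂ ± E = 0.733333 ± 0.093011 = (0.640322, 0.826345)

Rounded to 4 decimal places:

(0.6403, 0.8263)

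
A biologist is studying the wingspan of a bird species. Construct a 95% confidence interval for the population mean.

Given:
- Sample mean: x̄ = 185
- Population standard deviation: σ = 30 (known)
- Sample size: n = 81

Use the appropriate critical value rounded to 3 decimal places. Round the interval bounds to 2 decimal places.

The population standard deviation σ is known, so use a z-interval (standard normal critical value).

For 95% confidence, z* = 1.96 (from standard normal table)

Standard error: SE = σ/√n = 30/√81 = 3.333333

Margin of error: E = z* × SE = 1.96 × 3.333333 = 6.5333

Z-interval: x̄ ± E = 185 ± 6.5333 = (178.4667, 191.5333)

Rounded to 2 decimal places:

(178.47, 191.53)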